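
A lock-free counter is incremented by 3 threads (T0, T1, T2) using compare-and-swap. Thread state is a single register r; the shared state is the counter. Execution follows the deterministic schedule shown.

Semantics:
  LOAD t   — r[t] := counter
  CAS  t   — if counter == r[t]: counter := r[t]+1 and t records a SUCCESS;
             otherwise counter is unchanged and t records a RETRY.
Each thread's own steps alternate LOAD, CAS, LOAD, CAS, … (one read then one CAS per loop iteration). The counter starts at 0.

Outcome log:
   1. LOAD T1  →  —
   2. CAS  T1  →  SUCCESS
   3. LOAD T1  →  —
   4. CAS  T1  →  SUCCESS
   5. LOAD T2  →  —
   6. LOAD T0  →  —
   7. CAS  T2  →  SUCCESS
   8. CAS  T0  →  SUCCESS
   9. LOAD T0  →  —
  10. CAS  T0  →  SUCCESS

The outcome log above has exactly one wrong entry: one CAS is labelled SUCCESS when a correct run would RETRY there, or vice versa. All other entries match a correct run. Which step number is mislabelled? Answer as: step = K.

step = 8

Correct run:
T1 LOAD — after: cnt=0, r=0 — load
T1 CAS — after: cnt=1, r=0 — ok
T1 LOAD — after: cnt=1, r=1 — load
T1 CAS — after: cnt=2, r=1 — ok
T2 LOAD — after: cnt=2, r=2 — load
T0 LOAD — after: cnt=2, r=2 — load
T2 CAS — after: cnt=3, r=2 — ok
T0 CAS — after: cnt=3, r=2 — retry
T0 LOAD — after: cnt=3, r=3 — load
T0 CAS — after: cnt=4, r=3 — ok
Log disagrees first at step 8.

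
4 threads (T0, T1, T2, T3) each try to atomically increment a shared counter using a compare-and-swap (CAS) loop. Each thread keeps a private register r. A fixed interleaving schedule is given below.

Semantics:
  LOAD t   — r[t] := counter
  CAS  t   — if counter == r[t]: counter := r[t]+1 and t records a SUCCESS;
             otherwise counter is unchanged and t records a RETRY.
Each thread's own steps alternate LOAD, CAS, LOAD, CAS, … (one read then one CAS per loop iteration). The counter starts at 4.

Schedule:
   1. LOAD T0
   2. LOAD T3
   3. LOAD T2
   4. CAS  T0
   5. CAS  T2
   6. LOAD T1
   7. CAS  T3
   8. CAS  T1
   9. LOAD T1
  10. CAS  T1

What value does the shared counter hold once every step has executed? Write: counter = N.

   1) LOAD T0:  M=4  r_T0=4
   2) LOAD T3:  M=4  r_T3=4
   3) LOAD T2:  M=4  r_T2=4
   4) CAS  T0:  M=5  r_T0=4 ✓
   5) CAS  T2:  M=5  r_T2=4 ✗
   6) LOAD T1:  M=5  r_T1=5
   7) CAS  T3:  M=5  r_T3=4 ✗
   8) CAS  T1:  M=6  r_T1=5 ✓
   9) LOAD T1:  M=6  r_T1=6
  10) CAS  T1:  M=7  r_T1=6 ✓

counter = 7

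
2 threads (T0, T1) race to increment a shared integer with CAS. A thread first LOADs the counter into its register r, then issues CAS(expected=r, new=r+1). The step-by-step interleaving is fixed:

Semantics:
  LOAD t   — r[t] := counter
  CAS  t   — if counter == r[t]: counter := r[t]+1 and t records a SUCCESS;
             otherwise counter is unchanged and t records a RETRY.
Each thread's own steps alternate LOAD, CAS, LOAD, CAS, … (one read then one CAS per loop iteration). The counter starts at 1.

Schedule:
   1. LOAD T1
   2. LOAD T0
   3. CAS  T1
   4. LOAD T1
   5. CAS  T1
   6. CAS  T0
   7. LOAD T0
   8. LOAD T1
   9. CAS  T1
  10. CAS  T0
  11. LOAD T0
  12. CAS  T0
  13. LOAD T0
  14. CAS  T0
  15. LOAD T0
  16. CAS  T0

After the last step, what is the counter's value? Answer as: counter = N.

[1] T1.load  rd  (counter 1, T1.r 1)
[2] T0.load  rd  (counter 1, T0.r 1)
[3] T1.cas  hit  (counter 2, T1.r 1)
[4] T1.load  rd  (counter 2, T1.r 2)
[5] T1.cas  hit  (counter 3, T1.r 2)
[6] T0.cas  miss  (counter 3, T0.r 1)
[7] T0.load  rd  (counter 3, T0.r 3)
[8] T1.load  rd  (counter 3, T1.r 3)
[9] T1.cas  hit  (counter 4, T1.r 3)
[10] T0.cas  miss  (counter 4, T0.r 3)
[11] T0.load  rd  (counter 4, T0.r 4)
[12] T0.cas  hit  (counter 5, T0.r 4)
[13] T0.load  rd  (counter 5, T0.r 5)
[14] T0.cas  hit  (counter 6, T0.r 5)
[15] T0.load  rd  (counter 6, T0.r 6)
[16] T0.cas  hit  (counter 7, T0.r 6)

counter = 7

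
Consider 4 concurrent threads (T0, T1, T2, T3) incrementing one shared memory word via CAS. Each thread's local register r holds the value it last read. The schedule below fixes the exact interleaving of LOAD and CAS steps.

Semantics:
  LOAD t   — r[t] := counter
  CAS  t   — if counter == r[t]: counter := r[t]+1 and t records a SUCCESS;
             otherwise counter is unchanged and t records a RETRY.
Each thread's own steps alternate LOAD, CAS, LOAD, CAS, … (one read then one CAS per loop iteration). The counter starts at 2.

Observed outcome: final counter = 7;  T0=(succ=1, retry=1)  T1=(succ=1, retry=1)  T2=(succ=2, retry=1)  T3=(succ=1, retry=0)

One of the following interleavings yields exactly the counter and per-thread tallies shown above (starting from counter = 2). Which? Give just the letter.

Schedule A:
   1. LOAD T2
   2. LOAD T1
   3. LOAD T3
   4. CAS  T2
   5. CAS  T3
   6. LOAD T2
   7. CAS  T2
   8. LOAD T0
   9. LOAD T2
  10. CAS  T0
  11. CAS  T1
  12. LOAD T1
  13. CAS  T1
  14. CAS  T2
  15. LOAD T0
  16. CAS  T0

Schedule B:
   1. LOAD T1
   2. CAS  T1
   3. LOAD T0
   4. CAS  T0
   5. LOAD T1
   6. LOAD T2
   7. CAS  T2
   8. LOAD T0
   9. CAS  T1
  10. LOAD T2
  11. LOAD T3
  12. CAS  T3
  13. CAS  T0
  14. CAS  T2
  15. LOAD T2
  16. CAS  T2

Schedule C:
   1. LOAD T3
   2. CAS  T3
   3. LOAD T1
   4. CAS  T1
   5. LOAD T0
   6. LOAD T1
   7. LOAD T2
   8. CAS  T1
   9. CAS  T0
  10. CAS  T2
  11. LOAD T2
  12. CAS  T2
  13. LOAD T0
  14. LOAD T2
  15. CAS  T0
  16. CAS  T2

B

Run B:
step 1: T1 LOAD ⇒ load; ctr=2 reg=2
step 2: T1 CAS ⇒ ok; ctr=3 reg=2
step 3: T0 LOAD ⇒ load; ctr=3 reg=3
step 4: T0 CAS ⇒ ok; ctr=4 reg=3
step 5: T1 LOAD ⇒ load; ctr=4 reg=4
step 6: T2 LOAD ⇒ load; ctr=4 reg=4
step 7: T2 CAS ⇒ ok; ctr=5 reg=4
step 8: T0 LOAD ⇒ load; ctr=5 reg=5
step 9: T1 CAS ⇒ retry; ctr=5 reg=4
step 10: T2 LOAD ⇒ load; ctr=5 reg=5
step 11: T3 LOAD ⇒ load; ctr=5 reg=5
step 12: T3 CAS ⇒ ok; ctr=6 reg=5
step 13: T0 CAS ⇒ retry; ctr=6 reg=5
step 14: T2 CAS ⇒ retry; ctr=6 reg=5
step 15: T2 LOAD ⇒ load; ctr=6 reg=6
step 16: T2 CAS ⇒ ok; ctr=7 reg=6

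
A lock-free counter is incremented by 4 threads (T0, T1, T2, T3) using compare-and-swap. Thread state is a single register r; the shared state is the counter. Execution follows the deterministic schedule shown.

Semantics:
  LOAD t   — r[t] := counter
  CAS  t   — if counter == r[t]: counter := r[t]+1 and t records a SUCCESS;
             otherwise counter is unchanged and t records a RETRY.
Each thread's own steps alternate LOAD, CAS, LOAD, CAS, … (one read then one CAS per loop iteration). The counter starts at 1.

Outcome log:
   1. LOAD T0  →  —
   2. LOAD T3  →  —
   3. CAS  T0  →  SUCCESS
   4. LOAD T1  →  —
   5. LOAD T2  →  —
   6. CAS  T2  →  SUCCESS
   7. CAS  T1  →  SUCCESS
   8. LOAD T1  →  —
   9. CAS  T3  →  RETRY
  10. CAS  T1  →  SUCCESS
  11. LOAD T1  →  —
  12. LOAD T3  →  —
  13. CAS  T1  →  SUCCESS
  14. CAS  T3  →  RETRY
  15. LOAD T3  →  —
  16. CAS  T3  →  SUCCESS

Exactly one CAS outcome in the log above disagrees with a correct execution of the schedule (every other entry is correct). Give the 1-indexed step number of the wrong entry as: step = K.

step = 7

Correct run:
1. LOAD T0 → mem=1 r[T0]=1 [LOAD]
2. LOAD T3 → mem=1 r[T3]=1 [LOAD]
3. CAS T0 → mem=2 r[T0]=1 [OK]
4. LOAD T1 → mem=2 r[T1]=2 [LOAD]
5. LOAD T2 → mem=2 r[T2]=2 [LOAD]
6. CAS T2 → mem=3 r[T2]=2 [OK]
7. CAS T1 → mem=3 r[T1]=2 [RETRY]
8. LOAD T1 → mem=3 r[T1]=3 [LOAD]
9. CAS T3 → mem=3 r[T3]=1 [RETRY]
10. CAS T1 → mem=4 r[T1]=3 [OK]
11. LOAD T1 → mem=4 r[T1]=4 [LOAD]
12. LOAD T3 → mem=4 r[T3]=4 [LOAD]
13. CAS T1 → mem=5 r[T1]=4 [OK]
14. CAS T3 → mem=5 r[T3]=4 [RETRY]
15. LOAD T3 → mem=5 r[T3]=5 [LOAD]
16. CAS T3 → mem=6 r[T3]=5 [OK]
Mismatch at 7.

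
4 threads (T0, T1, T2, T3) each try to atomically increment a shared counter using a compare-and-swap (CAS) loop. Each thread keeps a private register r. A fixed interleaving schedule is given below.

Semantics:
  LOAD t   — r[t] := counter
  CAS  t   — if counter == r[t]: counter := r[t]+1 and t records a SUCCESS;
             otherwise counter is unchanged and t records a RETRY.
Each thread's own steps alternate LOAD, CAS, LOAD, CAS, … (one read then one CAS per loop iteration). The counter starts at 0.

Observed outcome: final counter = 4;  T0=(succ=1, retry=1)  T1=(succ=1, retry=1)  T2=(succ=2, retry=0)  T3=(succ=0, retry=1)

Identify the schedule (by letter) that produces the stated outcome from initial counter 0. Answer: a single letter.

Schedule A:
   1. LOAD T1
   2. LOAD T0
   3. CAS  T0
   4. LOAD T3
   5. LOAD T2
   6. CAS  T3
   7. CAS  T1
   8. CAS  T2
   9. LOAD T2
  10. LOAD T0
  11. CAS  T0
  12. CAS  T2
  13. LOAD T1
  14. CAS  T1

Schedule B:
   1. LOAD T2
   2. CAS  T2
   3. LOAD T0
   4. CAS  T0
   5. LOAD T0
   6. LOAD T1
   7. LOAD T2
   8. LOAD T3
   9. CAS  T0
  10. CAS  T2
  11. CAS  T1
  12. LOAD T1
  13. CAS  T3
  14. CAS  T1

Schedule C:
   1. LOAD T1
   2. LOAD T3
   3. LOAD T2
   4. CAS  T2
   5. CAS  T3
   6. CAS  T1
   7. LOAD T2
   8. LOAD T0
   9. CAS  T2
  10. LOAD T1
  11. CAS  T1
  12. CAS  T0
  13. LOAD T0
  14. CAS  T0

C

Tracing schedule C:
T1 LOAD — after: cnt=0, r=0 — load
T3 LOAD — after: cnt=0, r=0 — load
T2 LOAD — after: cnt=0, r=0 — load
T2 CAS — after: cnt=1, r=0 — ok
T3 CAS — after: cnt=1, r=0 — retry
T1 CAS — after: cnt=1, r=0 — retry
T2 LOAD — after: cnt=1, r=1 — load
T0 LOAD — after: cnt=1, r=1 — load
T2 CAS — after: cnt=2, r=1 — ok
T1 LOAD — after: cnt=2, r=2 — load
T1 CAS — after: cnt=3, r=2 — ok
T0 CAS — after: cnt=3, r=1 — retry
T0 LOAD — after: cnt=3, r=3 — load
T0 CAS — after: cnt=4, r=3 — ok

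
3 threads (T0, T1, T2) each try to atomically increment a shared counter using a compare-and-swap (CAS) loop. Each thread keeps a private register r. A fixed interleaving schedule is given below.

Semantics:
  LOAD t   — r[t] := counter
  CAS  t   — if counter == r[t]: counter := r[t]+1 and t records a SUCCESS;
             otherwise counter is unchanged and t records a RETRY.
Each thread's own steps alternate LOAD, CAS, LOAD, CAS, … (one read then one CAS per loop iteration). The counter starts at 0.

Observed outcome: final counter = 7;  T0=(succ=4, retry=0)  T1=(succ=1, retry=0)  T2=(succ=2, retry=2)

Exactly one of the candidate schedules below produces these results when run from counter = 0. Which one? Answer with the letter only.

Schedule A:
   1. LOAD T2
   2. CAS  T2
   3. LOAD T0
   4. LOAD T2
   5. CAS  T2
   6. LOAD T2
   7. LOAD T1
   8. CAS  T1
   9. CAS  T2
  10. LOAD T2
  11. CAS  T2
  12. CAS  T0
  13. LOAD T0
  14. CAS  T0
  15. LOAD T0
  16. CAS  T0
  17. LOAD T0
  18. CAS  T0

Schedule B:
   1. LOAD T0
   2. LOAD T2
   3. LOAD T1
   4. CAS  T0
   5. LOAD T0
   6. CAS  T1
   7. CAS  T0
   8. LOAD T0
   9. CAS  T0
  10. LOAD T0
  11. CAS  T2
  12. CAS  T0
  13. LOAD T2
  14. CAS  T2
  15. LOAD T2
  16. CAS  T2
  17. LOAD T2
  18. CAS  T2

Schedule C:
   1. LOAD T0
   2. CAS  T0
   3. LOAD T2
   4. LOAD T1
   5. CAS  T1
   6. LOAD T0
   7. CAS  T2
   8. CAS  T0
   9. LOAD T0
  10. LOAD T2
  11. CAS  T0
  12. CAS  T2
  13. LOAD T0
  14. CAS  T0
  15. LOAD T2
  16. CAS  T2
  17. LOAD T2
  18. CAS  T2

C

Tracing schedule C:
1. LOAD T0 → mem=0 r[T0]=0 [LOAD]
2. CAS T0 → mem=1 r[T0]=0 [OK]
3. LOAD T2 → mem=1 r[T2]=1 [LOAD]
4. LOAD T1 → mem=1 r[T1]=1 [LOAD]
5. CAS T1 → mem=2 r[T1]=1 [OK]
6. LOAD T0 → mem=2 r[T0]=2 [LOAD]
7. CAS T2 → mem=2 r[T2]=1 [RETRY]
8. CAS T0 → mem=3 r[T0]=2 [OK]
9. LOAD T0 → mem=3 r[T0]=3 [LOAD]
10. LOAD T2 → mem=3 r[T2]=3 [LOAD]
11. CAS T0 → mem=4 r[T0]=3 [OK]
12. CAS T2 → mem=4 r[T2]=3 [RETRY]
13. LOAD T0 → mem=4 r[T0]=4 [LOAD]
14. CAS T0 → mem=5 r[T0]=4 [OK]
15. LOAD T2 → mem=5 r[T2]=5 [LOAD]
16. CAS T2 → mem=6 r[T2]=5 [OK]
17. LOAD T2 → mem=6 r[T2]=6 [LOAD]
18. CAS T2 → mem=7 r[T2]=6 [OK]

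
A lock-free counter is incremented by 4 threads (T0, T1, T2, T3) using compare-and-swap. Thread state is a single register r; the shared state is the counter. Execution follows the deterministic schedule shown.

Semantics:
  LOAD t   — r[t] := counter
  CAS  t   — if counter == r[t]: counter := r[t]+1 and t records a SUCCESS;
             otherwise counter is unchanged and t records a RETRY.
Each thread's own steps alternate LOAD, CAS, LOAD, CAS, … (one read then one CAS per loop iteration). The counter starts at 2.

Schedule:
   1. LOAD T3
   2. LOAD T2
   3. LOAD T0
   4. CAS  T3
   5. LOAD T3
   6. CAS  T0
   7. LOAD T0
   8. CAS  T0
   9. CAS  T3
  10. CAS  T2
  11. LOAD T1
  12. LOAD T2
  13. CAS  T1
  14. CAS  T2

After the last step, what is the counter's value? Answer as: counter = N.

[1] T3.load  rd  (counter 2, T3.r 2)
[2] T2.load  rd  (counter 2, T2.r 2)
[3] T0.load  rd  (counter 2, T0.r 2)
[4] T3.cas  hit  (counter 3, T3.r 2)
[5] T3.load  rd  (counter 3, T3.r 3)
[6] T0.cas  miss  (counter 3, T0.r 2)
[7] T0.load  rd  (counter 3, T0.r 3)
[8] T0.cas  hit  (counter 4, T0.r 3)
[9] T3.cas  miss  (counter 4, T3.r 3)
[10] T2.cas  miss  (counter 4, T2.r 2)
[11] T1.load  rd  (counter 4, T1.r 4)
[12] T2.load  rd  (counter 4, T2.r 4)
[13] T1.cas  hit  (counter 5, T1.r 4)
[14] T2.cas  miss  (counter 5, T2.r 4)

counter = 5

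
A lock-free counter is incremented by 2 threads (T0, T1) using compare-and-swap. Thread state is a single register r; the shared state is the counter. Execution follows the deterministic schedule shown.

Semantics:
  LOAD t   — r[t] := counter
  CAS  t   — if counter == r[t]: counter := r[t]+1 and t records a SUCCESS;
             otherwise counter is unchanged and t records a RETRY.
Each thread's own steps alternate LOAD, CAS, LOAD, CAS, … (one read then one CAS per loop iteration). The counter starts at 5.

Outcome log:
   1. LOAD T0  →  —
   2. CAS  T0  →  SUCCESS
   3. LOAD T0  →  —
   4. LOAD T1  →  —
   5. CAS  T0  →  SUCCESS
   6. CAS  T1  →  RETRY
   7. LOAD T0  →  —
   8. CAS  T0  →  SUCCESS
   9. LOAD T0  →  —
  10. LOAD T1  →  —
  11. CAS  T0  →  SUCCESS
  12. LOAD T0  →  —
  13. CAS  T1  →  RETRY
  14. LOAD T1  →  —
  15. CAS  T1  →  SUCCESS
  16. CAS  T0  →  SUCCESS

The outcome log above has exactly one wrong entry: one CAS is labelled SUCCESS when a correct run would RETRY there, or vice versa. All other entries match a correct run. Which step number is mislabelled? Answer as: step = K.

step = 16

Reference trace:
step 1: T0 LOAD ⇒ load; ctr=5 reg=5
step 2: T0 CAS ⇒ ok; ctr=6 reg=5
step 3: T0 LOAD ⇒ load; ctr=6 reg=6
step 4: T1 LOAD ⇒ load; ctr=6 reg=6
step 5: T0 CAS ⇒ ok; ctr=7 reg=6
step 6: T1 CAS ⇒ retry; ctr=7 reg=6
step 7: T0 LOAD ⇒ load; ctr=7 reg=7
step 8: T0 CAS ⇒ ok; ctr=8 reg=7
step 9: T0 LOAD ⇒ load; ctr=8 reg=8
step 10: T1 LOAD ⇒ load; ctr=8 reg=8
step 11: T0 CAS ⇒ ok; ctr=9 reg=8
step 12: T0 LOAD ⇒ load; ctr=9 reg=9
step 13: T1 CAS ⇒ retry; ctr=9 reg=8
step 14: T1 LOAD ⇒ load; ctr=9 reg=9
step 15: T1 CAS ⇒ ok; ctr=10 reg=9
step 16: T0 CAS ⇒ retry; ctr=10 reg=9
Log disagrees first at step 16.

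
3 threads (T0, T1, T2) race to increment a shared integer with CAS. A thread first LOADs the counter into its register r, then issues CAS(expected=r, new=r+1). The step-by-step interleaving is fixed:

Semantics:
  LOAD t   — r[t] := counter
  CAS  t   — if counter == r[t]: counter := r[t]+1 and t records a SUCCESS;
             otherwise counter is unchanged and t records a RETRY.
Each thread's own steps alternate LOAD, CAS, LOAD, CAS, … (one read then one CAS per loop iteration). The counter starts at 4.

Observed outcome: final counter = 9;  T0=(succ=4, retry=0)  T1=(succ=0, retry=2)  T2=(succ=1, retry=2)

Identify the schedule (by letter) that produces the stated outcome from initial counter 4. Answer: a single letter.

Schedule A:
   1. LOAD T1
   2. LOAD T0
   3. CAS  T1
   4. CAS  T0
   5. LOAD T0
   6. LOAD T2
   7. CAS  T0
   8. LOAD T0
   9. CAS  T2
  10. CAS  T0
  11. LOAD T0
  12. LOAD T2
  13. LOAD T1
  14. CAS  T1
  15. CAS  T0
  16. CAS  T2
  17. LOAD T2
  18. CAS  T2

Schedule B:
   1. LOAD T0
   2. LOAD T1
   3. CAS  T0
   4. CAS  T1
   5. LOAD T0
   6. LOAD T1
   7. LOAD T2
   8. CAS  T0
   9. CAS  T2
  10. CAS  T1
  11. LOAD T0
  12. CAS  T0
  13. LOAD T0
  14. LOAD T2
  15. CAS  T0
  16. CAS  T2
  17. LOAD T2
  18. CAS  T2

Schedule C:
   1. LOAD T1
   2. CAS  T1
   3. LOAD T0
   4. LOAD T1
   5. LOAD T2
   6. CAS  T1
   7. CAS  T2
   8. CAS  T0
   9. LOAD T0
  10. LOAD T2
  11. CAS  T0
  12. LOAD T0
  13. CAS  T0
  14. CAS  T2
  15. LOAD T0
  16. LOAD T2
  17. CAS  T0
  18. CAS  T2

Tracing schedule B:
T0 LOAD — after: cnt=4, r=4 — load
T1 LOAD — after: cnt=4, r=4 — load
T0 CAS — after: cnt=5, r=4 — ok
T1 CAS — after: cnt=5, r=4 — retry
T0 LOAD — after: cnt=5, r=5 — load
T1 LOAD — after: cnt=5, r=5 — load
T2 LOAD — after: cnt=5, r=5 — load
T0 CAS — after: cnt=6, r=5 — ok
T2 CAS — after: cnt=6, r=5 — retry
T1 CAS — after: cnt=6, r=5 — retry
T0 LOAD — after: cnt=6, r=6 — load
T0 CAS — after: cnt=7, r=6 — ok
T0 LOAD — after: cnt=7, r=7 — load
T2 LOAD — after: cnt=7, r=7 — load
T0 CAS — after: cnt=8, r=7 — ok
T2 CAS — after: cnt=8, r=7 — retry
T2 LOAD — after: cnt=8, r=8 — load
T2 CAS — after: cnt=9, r=8 — ok

B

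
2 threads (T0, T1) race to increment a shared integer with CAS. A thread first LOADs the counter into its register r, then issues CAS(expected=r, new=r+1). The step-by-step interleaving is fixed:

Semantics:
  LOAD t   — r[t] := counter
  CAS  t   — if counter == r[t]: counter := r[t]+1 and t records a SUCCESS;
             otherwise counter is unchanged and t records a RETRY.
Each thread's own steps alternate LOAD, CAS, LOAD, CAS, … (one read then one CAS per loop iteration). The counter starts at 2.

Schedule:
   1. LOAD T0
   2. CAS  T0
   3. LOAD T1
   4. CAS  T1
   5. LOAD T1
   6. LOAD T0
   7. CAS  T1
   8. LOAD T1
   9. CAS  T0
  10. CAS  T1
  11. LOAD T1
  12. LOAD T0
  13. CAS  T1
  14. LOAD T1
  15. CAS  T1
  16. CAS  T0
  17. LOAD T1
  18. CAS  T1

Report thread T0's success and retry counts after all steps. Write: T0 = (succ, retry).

1. LOAD T0 → mem=2 r[T0]=2 [LOAD]
2. CAS T0 → mem=3 r[T0]=2 [OK]
3. LOAD T1 → mem=3 r[T1]=3 [LOAD]
4. CAS T1 → mem=4 r[T1]=3 [OK]
5. LOAD T1 → mem=4 r[T1]=4 [LOAD]
6. LOAD T0 → mem=4 r[T0]=4 [LOAD]
7. CAS T1 → mem=5 r[T1]=4 [OK]
8. LOAD T1 → mem=5 r[T1]=5 [LOAD]
9. CAS T0 → mem=5 r[T0]=4 [RETRY]
10. CAS T1 → mem=6 r[T1]=5 [OK]
11. LOAD T1 → mem=6 r[T1]=6 [LOAD]
12. LOAD T0 → mem=6 r[T0]=6 [LOAD]
13. CAS T1 → mem=7 r[T1]=6 [OK]
14. LOAD T1 → mem=7 r[T1]=7 [LOAD]
15. CAS T1 → mem=8 r[T1]=7 [OK]
16. CAS T0 → mem=8 r[T0]=6 [RETRY]
17. LOAD T1 → mem=8 r[T1]=8 [LOAD]
18. CAS T1 → mem=9 r[T1]=8 [OK]

T0 = (1, 2)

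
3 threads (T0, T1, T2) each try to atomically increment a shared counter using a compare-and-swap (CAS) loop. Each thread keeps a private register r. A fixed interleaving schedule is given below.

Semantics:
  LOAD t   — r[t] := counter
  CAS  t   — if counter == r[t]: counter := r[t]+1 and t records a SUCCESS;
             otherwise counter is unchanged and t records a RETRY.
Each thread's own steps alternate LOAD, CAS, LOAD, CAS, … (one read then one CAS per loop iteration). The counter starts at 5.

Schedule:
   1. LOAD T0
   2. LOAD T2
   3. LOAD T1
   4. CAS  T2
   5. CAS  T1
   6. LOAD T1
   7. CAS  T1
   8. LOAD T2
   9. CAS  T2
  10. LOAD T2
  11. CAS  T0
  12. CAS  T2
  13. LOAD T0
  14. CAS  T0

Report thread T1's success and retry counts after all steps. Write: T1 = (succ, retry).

T1 = (1, 1)

step 1: T0 LOAD ⇒ load; ctr=5 reg=5
step 2: T2 LOAD ⇒ load; ctr=5 reg=5
step 3: T1 LOAD ⇒ load; ctr=5 reg=5
step 4: T2 CAS ⇒ ok; ctr=6 reg=5
step 5: T1 CAS ⇒ retry; ctr=6 reg=5
step 6: T1 LOAD ⇒ load; ctr=6 reg=6
step 7: T1 CAS ⇒ ok; ctr=7 reg=6
step 8: T2 LOAD ⇒ load; ctr=7 reg=7
step 9: T2 CAS ⇒ ok; ctr=8 reg=7
step 10: T2 LOAD ⇒ load; ctr=8 reg=8
step 11: T0 CAS ⇒ retry; ctr=8 reg=5
step 12: T2 CAS ⇒ ok; ctr=9 reg=8
step 13: T0 LOAD ⇒ load; ctr=9 reg=9
step 14: T0 CAS ⇒ ok; ctr=10 reg=9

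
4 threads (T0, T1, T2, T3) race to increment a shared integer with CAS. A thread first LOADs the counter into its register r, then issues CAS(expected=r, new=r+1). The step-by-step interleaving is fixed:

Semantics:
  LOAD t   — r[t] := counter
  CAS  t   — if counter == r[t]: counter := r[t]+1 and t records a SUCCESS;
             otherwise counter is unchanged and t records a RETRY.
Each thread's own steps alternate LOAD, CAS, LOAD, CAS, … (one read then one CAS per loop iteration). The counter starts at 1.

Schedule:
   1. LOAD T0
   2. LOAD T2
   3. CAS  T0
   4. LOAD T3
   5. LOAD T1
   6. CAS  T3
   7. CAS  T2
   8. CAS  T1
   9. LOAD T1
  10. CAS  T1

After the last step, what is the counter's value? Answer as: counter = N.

counter = 4

1. LOAD T0 → mem=1 r[T0]=1 [LOAD]
2. LOAD T2 → mem=1 r[T2]=1 [LOAD]
3. CAS T0 → mem=2 r[T0]=1 [OK]
4. LOAD T3 → mem=2 r[T3]=2 [LOAD]
5. LOAD T1 → mem=2 r[T1]=2 [LOAD]
6. CAS T3 → mem=3 r[T3]=2 [OK]
7. CAS T2 → mem=3 r[T2]=1 [RETRY]
8. CAS T1 → mem=3 r[T1]=2 [RETRY]
9. LOAD T1 → mem=3 r[T1]=3 [LOAD]
10. CAS T1 → mem=4 r[T1]=3 [OK]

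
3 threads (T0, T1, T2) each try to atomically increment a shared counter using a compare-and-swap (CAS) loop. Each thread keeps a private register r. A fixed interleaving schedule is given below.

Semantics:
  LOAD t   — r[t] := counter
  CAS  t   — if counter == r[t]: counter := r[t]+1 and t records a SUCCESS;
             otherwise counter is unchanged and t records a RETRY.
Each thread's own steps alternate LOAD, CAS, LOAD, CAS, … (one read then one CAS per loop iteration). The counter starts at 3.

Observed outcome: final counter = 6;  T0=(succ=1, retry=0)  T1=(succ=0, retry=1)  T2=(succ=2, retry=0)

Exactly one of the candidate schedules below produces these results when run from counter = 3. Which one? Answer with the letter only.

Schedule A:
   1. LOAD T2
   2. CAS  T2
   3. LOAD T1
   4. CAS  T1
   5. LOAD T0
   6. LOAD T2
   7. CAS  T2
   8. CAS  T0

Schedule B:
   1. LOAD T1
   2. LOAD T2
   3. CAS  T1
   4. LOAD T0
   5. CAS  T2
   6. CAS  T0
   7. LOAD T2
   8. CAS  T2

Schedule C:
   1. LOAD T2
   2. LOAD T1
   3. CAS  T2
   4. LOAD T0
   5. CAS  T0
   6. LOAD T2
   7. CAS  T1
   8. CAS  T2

Simulating candidate C:
1. LOAD T2 → mem=3 r[T2]=3 [LOAD]
2. LOAD T1 → mem=3 r[T1]=3 [LOAD]
3. CAS T2 → mem=4 r[T2]=3 [OK]
4. LOAD T0 → mem=4 r[T0]=4 [LOAD]
5. CAS T0 → mem=5 r[T0]=4 [OK]
6. LOAD T2 → mem=5 r[T2]=5 [LOAD]
7. CAS T1 → mem=5 r[T1]=3 [RETRY]
8. CAS T2 → mem=6 r[T2]=5 [OK]

C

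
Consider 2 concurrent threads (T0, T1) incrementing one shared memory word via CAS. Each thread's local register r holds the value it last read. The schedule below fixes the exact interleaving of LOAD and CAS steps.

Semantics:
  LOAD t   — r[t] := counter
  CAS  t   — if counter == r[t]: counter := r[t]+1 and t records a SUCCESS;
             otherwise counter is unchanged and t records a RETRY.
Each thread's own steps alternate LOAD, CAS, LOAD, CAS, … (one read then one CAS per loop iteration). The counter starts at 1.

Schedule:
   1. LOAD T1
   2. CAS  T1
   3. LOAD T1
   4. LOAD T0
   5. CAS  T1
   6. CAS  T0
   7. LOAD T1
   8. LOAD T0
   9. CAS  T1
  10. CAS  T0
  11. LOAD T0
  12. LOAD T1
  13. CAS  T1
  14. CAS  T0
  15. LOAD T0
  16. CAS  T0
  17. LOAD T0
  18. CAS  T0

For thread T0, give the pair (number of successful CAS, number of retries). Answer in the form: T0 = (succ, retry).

T0 = (2, 3)

1. LOAD T1 → mem=1 r[T1]=1 [LOAD]
2. CAS T1 → mem=2 r[T1]=1 [OK]
3. LOAD T1 → mem=2 r[T1]=2 [LOAD]
4. LOAD T0 → mem=2 r[T0]=2 [LOAD]
5. CAS T1 → mem=3 r[T1]=2 [OK]
6. CAS T0 → mem=3 r[T0]=2 [RETRY]
7. LOAD T1 → mem=3 r[T1]=3 [LOAD]
8. LOAD T0 → mem=3 r[T0]=3 [LOAD]
9. CAS T1 → mem=4 r[T1]=3 [OK]
10. CAS T0 → mem=4 r[T0]=3 [RETRY]
11. LOAD T0 → mem=4 r[T0]=4 [LOAD]
12. LOAD T1 → mem=4 r[T1]=4 [LOAD]
13. CAS T1 → mem=5 r[T1]=4 [OK]
14. CAS T0 → mem=5 r[T0]=4 [RETRY]
15. LOAD T0 → mem=5 r[T0]=5 [LOAD]
16. CAS T0 → mem=6 r[T0]=5 [OK]
17. LOAD T0 → mem=6 r[T0]=6 [LOAD]
18. CAS T0 → mem=7 r[T0]=6 [OK]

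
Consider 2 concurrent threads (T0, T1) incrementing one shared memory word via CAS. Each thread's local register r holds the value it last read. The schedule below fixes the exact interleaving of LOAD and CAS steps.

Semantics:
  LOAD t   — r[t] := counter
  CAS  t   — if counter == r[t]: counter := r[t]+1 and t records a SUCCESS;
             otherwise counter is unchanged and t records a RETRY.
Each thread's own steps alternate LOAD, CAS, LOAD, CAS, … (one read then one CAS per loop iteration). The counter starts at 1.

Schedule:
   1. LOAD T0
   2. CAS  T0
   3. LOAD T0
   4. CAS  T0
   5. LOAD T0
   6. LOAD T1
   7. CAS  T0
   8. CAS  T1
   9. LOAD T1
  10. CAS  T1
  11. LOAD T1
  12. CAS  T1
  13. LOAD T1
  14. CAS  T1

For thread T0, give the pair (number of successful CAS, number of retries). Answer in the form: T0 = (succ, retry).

T0 = (3, 0)

1. LOAD T0 → mem=1 r[T0]=1 [LOAD]
2. CAS T0 → mem=2 r[T0]=1 [OK]
3. LOAD T0 → mem=2 r[T0]=2 [LOAD]
4. CAS T0 → mem=3 r[T0]=2 [OK]
5. LOAD T0 → mem=3 r[T0]=3 [LOAD]
6. LOAD T1 → mem=3 r[T1]=3 [LOAD]
7. CAS T0 → mem=4 r[T0]=3 [OK]
8. CAS T1 → mem=4 r[T1]=3 [RETRY]
9. LOAD T1 → mem=4 r[T1]=4 [LOAD]
10. CAS T1 → mem=5 r[T1]=4 [OK]
11. LOAD T1 → mem=5 r[T1]=5 [LOAD]
12. CAS T1 → mem=6 r[T1]=5 [OK]
13. LOAD T1 → mem=6 r[T1]=6 [LOAD]
14. CAS T1 → mem=7 r[T1]=6 [OK]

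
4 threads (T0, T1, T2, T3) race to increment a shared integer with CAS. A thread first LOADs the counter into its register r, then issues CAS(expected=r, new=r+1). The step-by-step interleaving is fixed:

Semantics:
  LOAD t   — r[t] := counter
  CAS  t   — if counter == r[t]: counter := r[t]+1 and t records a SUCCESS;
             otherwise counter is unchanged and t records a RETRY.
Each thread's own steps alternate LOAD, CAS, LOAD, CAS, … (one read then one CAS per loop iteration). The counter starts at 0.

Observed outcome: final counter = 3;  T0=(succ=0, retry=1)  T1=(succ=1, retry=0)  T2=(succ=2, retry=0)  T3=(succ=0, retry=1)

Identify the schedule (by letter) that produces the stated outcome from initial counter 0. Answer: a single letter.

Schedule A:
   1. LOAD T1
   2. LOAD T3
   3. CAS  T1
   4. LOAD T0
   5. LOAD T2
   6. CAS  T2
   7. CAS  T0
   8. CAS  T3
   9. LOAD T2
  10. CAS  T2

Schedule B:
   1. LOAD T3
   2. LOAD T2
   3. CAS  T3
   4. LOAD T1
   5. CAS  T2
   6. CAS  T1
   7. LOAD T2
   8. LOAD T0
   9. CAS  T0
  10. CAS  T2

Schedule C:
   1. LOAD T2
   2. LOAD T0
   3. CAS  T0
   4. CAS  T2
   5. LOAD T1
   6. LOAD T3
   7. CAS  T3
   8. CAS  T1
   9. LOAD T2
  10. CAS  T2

Run A:
#1 T1 reads 0
#2 T3 reads 0
#3 T1 CAS(0→1) writes; counter now 1
#4 T0 reads 1
#5 T2 reads 1
#6 T2 CAS(1→2) writes; counter now 2
#7 T0 CAS(1→2) fails; counter now 2
#8 T3 CAS(0→1) fails; counter now 2
#9 T2 reads 2
#10 T2 CAS(2→3) writes; counter now 3

A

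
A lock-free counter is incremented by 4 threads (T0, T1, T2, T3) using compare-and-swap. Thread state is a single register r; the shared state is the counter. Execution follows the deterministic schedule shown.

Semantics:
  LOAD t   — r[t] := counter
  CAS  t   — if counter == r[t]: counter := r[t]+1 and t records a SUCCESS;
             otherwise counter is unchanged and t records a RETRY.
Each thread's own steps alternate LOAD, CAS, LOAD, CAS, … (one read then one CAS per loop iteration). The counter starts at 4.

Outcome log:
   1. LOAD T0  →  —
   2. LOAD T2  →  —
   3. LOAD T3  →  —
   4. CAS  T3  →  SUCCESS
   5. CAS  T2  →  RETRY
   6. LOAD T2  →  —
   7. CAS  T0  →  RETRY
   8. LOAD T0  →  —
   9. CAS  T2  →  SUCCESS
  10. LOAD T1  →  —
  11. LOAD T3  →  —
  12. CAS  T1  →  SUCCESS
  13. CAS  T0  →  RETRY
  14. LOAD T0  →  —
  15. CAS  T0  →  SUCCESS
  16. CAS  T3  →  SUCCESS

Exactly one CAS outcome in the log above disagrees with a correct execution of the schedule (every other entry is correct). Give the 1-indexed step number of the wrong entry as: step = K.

Correct run:
[1] T0.load  rd  (counter 4, T0.r 4)
[2] T2.load  rd  (counter 4, T2.r 4)
[3] T3.load  rd  (counter 4, T3.r 4)
[4] T3.cas  hit  (counter 5, T3.r 4)
[5] T2.cas  miss  (counter 5, T2.r 4)
[6] T2.load  rd  (counter 5, T2.r 5)
[7] T0.cas  miss  (counter 5, T0.r 4)
[8] T0.load  rd  (counter 5, T0.r 5)
[9] T2.cas  hit  (counter 6, T2.r 5)
[10] T1.load  rd  (counter 6, T1.r 6)
[11] T3.load  rd  (counter 6, T3.r 6)
[12] T1.cas  hit  (counter 7, T1.r 6)
[13] T0.cas  miss  (counter 7, T0.r 5)
[14] T0.load  rd  (counter 7, T0.r 7)
[15] T0.cas  hit  (counter 8, T0.r 7)
[16] T3.cas  miss  (counter 8, T3.r 6)
Log disagrees first at step 16.

step = 16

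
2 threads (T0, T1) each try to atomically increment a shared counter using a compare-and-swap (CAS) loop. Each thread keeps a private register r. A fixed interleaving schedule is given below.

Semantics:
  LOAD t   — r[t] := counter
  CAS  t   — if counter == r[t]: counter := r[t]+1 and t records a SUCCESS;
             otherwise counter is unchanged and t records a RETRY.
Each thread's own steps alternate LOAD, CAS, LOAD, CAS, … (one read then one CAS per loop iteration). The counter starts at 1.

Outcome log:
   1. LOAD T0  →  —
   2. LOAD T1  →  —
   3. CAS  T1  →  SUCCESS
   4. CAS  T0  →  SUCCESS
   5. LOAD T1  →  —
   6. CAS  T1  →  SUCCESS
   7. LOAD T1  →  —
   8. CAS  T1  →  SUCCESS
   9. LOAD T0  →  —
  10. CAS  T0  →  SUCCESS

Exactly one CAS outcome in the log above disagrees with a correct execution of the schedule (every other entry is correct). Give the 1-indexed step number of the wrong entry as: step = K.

step = 4

Re-executing:
   1) LOAD T0:  M=1  r_T0=1
   2) LOAD T1:  M=1  r_T1=1
   3) CAS  T1:  M=2  r_T1=1 ✓
   4) CAS  T0:  M=2  r_T0=1 ✗
   5) LOAD T1:  M=2  r_T1=2
   6) CAS  T1:  M=3  r_T1=2 ✓
   7) LOAD T1:  M=3  r_T1=3
   8) CAS  T1:  M=4  r_T1=3 ✓
   9) LOAD T0:  M=4  r_T0=4
  10) CAS  T0:  M=5  r_T0=4 ✓
Mismatch at 4.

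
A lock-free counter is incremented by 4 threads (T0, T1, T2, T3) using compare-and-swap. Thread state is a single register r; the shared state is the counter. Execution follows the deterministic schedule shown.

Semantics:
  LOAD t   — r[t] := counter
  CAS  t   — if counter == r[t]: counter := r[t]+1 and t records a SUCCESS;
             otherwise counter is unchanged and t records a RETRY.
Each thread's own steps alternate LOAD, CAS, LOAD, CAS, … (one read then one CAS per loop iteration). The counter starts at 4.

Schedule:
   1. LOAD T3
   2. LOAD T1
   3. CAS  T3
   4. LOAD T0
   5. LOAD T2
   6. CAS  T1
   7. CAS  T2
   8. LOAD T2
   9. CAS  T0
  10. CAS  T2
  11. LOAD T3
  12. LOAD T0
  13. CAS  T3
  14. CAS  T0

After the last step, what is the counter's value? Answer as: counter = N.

   1) LOAD T3:  M=4  r_T3=4
   2) LOAD T1:  M=4  r_T1=4
   3) CAS  T3:  M=5  r_T3=4 ✓
   4) LOAD T0:  M=5  r_T0=5
   5) LOAD T2:  M=5  r_T2=5
   6) CAS  T1:  M=5  r_T1=4 ✗
   7) CAS  T2:  M=6  r_T2=5 ✓
   8) LOAD T2:  M=6  r_T2=6
   9) CAS  T0:  M=6  r_T0=5 ✗
  10) CAS  T2:  M=7  r_T2=6 ✓
  11) LOAD T3:  M=7  r_T3=7
  12) LOAD T0:  M=7  r_T0=7
  13) CAS  T3:  M=8  r_T3=7 ✓
  14) CAS  T0:  M=8  r_T0=7 ✗

counter = 8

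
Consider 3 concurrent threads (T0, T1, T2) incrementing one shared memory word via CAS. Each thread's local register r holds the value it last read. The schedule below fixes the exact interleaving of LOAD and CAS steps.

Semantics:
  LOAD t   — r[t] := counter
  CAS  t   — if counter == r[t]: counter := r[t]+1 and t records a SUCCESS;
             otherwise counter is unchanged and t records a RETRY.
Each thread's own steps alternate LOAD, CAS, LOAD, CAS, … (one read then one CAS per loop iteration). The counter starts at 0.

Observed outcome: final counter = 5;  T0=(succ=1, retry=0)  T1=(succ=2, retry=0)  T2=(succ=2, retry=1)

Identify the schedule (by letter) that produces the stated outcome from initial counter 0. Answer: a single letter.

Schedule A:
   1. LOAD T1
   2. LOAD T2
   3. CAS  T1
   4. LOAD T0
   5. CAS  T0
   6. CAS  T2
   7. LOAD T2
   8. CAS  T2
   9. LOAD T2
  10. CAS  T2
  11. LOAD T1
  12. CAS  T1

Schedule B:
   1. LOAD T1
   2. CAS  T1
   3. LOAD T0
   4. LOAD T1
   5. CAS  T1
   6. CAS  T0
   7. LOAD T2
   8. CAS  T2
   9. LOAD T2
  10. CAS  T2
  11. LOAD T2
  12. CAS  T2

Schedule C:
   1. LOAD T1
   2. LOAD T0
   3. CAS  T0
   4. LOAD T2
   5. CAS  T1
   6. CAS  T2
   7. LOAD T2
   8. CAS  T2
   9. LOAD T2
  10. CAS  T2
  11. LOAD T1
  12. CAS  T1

Simulating candidate A:
[1] T1.load  rd  (counter 0, T1.r 0)
[2] T2.load  rd  (counter 0, T2.r 0)
[3] T1.cas  hit  (counter 1, T1.r 0)
[4] T0.load  rd  (counter 1, T0.r 1)
[5] T0.cas  hit  (counter 2, T0.r 1)
[6] T2.cas  miss  (counter 2, T2.r 0)
[7] T2.load  rd  (counter 2, T2.r 2)
[8] T2.cas  hit  (counter 3, T2.r 2)
[9] T2.load  rd  (counter 3, T2.r 3)
[10] T2.cas  hit  (counter 4, T2.r 3)
[11] T1.load  rd  (counter 4, T1.r 4)
[12] T1.cas  hit  (counter 5, T1.r 4)

A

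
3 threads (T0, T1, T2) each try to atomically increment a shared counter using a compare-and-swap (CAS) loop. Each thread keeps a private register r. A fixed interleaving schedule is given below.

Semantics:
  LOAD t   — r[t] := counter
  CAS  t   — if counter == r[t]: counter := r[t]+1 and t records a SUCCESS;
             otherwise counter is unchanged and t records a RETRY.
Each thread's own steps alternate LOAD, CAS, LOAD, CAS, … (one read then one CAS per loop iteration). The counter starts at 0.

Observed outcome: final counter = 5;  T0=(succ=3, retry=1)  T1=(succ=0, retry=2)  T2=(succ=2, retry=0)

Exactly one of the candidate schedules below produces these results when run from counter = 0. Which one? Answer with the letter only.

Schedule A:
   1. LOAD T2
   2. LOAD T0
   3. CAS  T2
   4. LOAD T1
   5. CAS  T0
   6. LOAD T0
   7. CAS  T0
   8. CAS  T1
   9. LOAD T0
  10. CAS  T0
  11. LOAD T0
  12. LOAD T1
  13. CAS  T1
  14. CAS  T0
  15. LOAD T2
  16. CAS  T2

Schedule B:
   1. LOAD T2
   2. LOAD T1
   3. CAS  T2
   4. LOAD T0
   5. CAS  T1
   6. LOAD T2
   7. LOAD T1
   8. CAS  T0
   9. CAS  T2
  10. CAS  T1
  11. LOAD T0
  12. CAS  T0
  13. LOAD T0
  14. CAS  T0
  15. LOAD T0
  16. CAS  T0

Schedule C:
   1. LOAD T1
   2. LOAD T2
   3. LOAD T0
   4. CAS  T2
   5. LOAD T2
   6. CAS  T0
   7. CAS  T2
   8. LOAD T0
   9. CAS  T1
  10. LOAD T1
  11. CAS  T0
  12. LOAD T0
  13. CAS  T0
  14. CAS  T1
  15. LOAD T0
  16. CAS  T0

Tracing schedule C:
#1 T1 reads 0
#2 T2 reads 0
#3 T0 reads 0
#4 T2 CAS(0→1) writes; counter now 1
#5 T2 reads 1
#6 T0 CAS(0→1) fails; counter now 1
#7 T2 CAS(1→2) writes; counter now 2
#8 T0 reads 2
#9 T1 CAS(0→1) fails; counter now 2
#10 T1 reads 2
#11 T0 CAS(2→3) writes; counter now 3
#12 T0 reads 3
#13 T0 CAS(3→4) writes; counter now 4
#14 T1 CAS(2→3) fails; counter now 4
#15 T0 reads 4
#16 T0 CAS(4→5) writes; counter now 5

C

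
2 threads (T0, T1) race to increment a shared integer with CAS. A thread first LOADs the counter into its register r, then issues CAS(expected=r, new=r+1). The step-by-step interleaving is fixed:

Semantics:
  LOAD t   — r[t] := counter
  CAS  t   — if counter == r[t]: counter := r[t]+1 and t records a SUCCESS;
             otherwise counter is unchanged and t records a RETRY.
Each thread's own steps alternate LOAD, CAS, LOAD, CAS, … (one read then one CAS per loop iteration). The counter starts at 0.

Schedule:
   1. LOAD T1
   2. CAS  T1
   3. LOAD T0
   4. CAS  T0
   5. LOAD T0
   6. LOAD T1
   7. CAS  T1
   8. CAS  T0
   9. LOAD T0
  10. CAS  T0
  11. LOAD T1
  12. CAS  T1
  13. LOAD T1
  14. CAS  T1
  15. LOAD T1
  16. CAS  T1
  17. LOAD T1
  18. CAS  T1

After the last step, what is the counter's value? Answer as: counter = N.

#1 T1 reads 0
#2 T1 CAS(0→1) writes; counter now 1
#3 T0 reads 1
#4 T0 CAS(1→2) writes; counter now 2
#5 T0 reads 2
#6 T1 reads 2
#7 T1 CAS(2→3) writes; counter now 3
#8 T0 CAS(2→3) fails; counter now 3
#9 T0 reads 3
#10 T0 CAS(3→4) writes; counter now 4
#11 T1 reads 4
#12 T1 CAS(4→5) writes; counter now 5
#13 T1 reads 5
#14 T1 CAS(5→6) writes; counter now 6
#15 T1 reads 6
#16 T1 CAS(6→7) writes; counter now 7
#17 T1 reads 7
#18 T1 CAS(7→8) writes; counter now 8

counter = 8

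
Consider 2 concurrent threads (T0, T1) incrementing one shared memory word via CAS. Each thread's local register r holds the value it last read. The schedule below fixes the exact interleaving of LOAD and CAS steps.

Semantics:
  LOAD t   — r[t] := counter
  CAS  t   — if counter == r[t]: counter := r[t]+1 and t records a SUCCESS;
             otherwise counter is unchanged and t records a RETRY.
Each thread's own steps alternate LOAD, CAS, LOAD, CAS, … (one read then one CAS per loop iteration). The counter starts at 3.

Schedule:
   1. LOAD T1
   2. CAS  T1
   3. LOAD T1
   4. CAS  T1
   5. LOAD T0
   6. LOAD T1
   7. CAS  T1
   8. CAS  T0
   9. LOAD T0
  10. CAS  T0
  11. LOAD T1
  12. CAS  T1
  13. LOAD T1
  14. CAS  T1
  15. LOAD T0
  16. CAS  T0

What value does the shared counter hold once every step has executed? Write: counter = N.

step 1: T1 LOAD ⇒ load; ctr=3 reg=3
step 2: T1 CAS ⇒ ok; ctr=4 reg=3
step 3: T1 LOAD ⇒ load; ctr=4 reg=4
step 4: T1 CAS ⇒ ok; ctr=5 reg=4
step 5: T0 LOAD ⇒ load; ctr=5 reg=5
step 6: T1 LOAD ⇒ load; ctr=5 reg=5
step 7: T1 CAS ⇒ ok; ctr=6 reg=5
step 8: T0 CAS ⇒ retry; ctr=6 reg=5
step 9: T0 LOAD ⇒ load; ctr=6 reg=6
step 10: T0 CAS ⇒ ok; ctr=7 reg=6
step 11: T1 LOAD ⇒ load; ctr=7 reg=7
step 12: T1 CAS ⇒ ok; ctr=8 reg=7
step 13: T1 LOAD ⇒ load; ctr=8 reg=8
step 14: T1 CAS ⇒ ok; ctr=9 reg=8
step 15: T0 LOAD ⇒ load; ctr=9 reg=9
step 16: T0 CAS ⇒ ok; ctr=10 reg=9

counter = 10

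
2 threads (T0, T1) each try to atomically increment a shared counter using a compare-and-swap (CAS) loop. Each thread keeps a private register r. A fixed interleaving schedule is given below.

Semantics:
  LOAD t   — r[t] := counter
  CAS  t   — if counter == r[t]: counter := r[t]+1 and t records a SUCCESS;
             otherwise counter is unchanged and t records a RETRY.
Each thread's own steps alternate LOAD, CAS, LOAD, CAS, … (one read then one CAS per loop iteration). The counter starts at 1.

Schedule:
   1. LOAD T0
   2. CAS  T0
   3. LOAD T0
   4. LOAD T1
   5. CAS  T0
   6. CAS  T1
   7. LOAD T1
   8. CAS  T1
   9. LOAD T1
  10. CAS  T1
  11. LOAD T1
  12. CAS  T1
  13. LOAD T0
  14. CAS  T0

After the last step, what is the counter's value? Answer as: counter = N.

[1] T0.load  rd  (counter 1, T0.r 1)
[2] T0.cas  hit  (counter 2, T0.r 1)
[3] T0.load  rd  (counter 2, T0.r 2)
[4] T1.load  rd  (counter 2, T1.r 2)
[5] T0.cas  hit  (counter 3, T0.r 2)
[6] T1.cas  miss  (counter 3, T1.r 2)
[7] T1.load  rd  (counter 3, T1.r 3)
[8] T1.cas  hit  (counter 4, T1.r 3)
[9] T1.load  rd  (counter 4, T1.r 4)
[10] T1.cas  hit  (counter 5, T1.r 4)
[11] T1.load  rd  (counter 5, T1.r 5)
[12] T1.cas  hit  (counter 6, T1.r 5)
[13] T0.load  rd  (counter 6, T0.r 6)
[14] T0.cas  hit  (counter 7, T0.r 6)

counter = 7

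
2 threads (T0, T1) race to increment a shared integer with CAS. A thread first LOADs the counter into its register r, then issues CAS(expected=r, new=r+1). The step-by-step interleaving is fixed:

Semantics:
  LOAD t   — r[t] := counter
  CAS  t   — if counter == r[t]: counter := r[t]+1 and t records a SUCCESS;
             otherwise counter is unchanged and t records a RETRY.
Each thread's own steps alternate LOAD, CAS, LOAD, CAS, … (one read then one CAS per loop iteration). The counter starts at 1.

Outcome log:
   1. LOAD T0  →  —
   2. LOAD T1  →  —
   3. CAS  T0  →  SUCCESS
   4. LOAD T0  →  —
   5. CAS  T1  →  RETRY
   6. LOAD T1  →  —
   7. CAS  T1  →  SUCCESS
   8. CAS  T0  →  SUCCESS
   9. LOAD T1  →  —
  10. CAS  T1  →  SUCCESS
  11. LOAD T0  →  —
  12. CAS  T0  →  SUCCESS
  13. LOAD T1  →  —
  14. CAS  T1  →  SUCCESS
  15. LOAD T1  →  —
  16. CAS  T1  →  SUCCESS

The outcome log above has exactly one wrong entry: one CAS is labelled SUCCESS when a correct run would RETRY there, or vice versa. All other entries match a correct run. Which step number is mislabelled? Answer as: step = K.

Re-executing:
[1] T0.load  rd  (counter 1, T0.r 1)
[2] T1.load  rd  (counter 1, T1.r 1)
[3] T0.cas  hit  (counter 2, T0.r 1)
[4] T0.load  rd  (counter 2, T0.r 2)
[5] T1.cas  miss  (counter 2, T1.r 1)
[6] T1.load  rd  (counter 2, T1.r 2)
[7] T1.cas  hit  (counter 3, T1.r 2)
[8] T0.cas  miss  (counter 3, T0.r 2)
[9] T1.load  rd  (counter 3, T1.r 3)
[10] T1.cas  hit  (counter 4, T1.r 3)
[11] T0.load  rd  (counter 4, T0.r 4)
[12] T0.cas  hit  (counter 5, T0.r 4)
[13] T1.load  rd  (counter 5, T1.r 5)
[14] T1.cas  hit  (counter 6, T1.r 5)
[15] T1.load  rd  (counter 6, T1.r 6)
[16] T1.cas  hit  (counter 7, T1.r 6)
Mismatch at 8.

step = 8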